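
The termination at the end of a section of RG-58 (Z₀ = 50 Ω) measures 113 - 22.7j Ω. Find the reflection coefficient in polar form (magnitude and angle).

Γ ≈ 0.407 ∠ -11.9°

Γ = (Z_L − Z_0)/(Z_L + Z_0) = (63 − j22.7)/(163 − j22.7)
|Γ| = 67/165 = 0.407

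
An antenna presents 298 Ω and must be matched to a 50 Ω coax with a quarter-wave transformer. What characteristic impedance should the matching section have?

Z_qwt ≈ 122 Ω

Z_qwt = √(Z_0·R_L) = √(50 × 298) = √14900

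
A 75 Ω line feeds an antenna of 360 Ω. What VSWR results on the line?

VSWR ≈ 4.8

For a purely resistive load, VSWR = R_L/Z_0 or Z_0/R_L (whichever > 1) = 360/75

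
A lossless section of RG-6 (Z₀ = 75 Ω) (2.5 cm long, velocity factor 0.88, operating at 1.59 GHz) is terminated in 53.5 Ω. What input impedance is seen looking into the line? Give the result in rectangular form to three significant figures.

Z_in ≈ 79 + j25.8 Ω

λ = v/f = 0.88·c / 1.59 GHz = 0.166 m
βl = 2π·l/λ = 2π × 0.151 = 54.2°
tan(βl) = tan(54.2°) = 1.39
Z_in = Z_0·(Z_L + jZ_0·tanβl)/(Z_0 + jZ_L·tanβl)
     = 75·(53.5 + j104)/(75 + j74.2)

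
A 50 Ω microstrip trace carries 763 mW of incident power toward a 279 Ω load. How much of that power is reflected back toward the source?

P_reflected ≈ 370 mW

Γ = (279 − 50)/(279 + 50) = 0.696
|Γ|² = 0.484
P_refl = |Γ|²·P_inc = 370 mW, P_del = (1 − |Γ|²)·P_inc = 393 mW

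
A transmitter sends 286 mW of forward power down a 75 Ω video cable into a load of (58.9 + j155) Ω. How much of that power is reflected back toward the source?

P_reflected ≈ 166 mW

|Γ| = |(-16.1 + j155)/(133.9 + j155)| = 0.761
|Γ|² = 0.579
P_refl = |Γ|²·P_inc = 166 mW, P_del = (1 − |Γ|²)·P_inc = 120 mW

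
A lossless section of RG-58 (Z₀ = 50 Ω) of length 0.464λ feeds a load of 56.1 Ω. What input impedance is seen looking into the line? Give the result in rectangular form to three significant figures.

Z_in ≈ 55.4 + j2.79 Ω

βl = 2π × 0.464 = 167°
tan(βl) = tan(167°) = -0.23
Z_in = Z_0·(Z_L + jZ_0·tanβl)/(Z_0 + jZ_L·tanβl)
     = 50·(56.1 − j11.5)/(50 − j12.9)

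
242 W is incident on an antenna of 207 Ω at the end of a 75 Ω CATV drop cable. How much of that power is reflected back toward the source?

Γ = (207 − 75)/(207 + 75) = 0.468
|Γ|² = 0.219
P_refl = |Γ|²·P_inc = 53 W, P_del = (1 − |Γ|²)·P_inc = 189 W

P_reflected ≈ 53 W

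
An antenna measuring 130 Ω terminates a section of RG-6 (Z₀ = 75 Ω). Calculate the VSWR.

VSWR ≈ 1.73

Γ = (130 − 75)/(130 + 75) = 0.268
VSWR = (1 + 0.268)/(1 − 0.268)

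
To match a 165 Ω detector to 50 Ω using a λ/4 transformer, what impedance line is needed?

Z_qwt = √(Z_0·R_L) = √(50 × 165) = √8250

Z_qwt ≈ 90.8 Ω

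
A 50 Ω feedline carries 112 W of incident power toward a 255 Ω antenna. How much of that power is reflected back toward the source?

P_reflected ≈ 50.6 W

Γ = (255 − 50)/(255 + 50) = 0.672
|Γ|² = 0.452
P_refl = |Γ|²·P_inc = 50.6 W, P_del = (1 − |Γ|²)·P_inc = 61.4 W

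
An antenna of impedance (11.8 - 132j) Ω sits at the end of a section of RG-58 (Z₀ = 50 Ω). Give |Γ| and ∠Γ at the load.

Γ ≈ 0.943 ∠ -41.2°

Γ = (Z_L − Z_0)/(Z_L + Z_0) = (-38.2 − j132)/(61.8 − j132)
|Γ| = 137/146 = 0.943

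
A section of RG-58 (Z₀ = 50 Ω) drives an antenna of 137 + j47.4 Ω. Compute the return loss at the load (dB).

Γ = (87 + j47.4)/(187 + j47.4), |Γ| = 0.514
RL = −20·log₁₀|Γ| = −20·log₁₀(0.514)

RL ≈ 5.79 dB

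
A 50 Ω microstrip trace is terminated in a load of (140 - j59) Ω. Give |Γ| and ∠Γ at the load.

Γ ≈ 0.541 ∠ -16°

Γ = (Z_L − Z_0)/(Z_L + Z_0) = (90 − j59)/(190 − j59)
|Γ| = 108/199 = 0.541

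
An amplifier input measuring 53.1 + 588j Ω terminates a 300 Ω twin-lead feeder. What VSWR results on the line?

Γ = (Z_L − Z_0)/(Z_L + Z_0) = (-246.9 + j588)/(353.1 + j588)
|Γ| = 638/686 = 0.93
VSWR = (1 + |Γ|)/(1 − |Γ|) = 1.93/0.0702

VSWR ≈ 27.5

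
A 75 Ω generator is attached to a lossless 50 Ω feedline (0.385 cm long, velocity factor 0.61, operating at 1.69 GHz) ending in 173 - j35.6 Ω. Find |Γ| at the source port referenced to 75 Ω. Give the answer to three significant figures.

|Γ| ≈ 0.456

λ = v/f = 0.61·c / 1.69 GHz = 0.108 m
βl = 2π·l/λ = 2π × 0.0356 = 12.8°
tan(βl) = 0.227
Z_in = Z_0·(Z_L + jZ_0·tanβl)/(Z_0 + jZ_L·tanβl) = 92.5 − j83.4 Ω
Γ_s = (Z_in − Z_s)/(Z_in + Z_s) = (17.5 − j83.4)/(167 − j83.4), |Γ_s| = 0.456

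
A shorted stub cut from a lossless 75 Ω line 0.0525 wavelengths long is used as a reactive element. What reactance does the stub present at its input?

βl = 2π × 0.0525 = 18.9°
tan(βl) = 0.342
For a shorted stub, Z_in = jZ_0·tan(βl)

X_in ≈ 25.7 Ω (inductive)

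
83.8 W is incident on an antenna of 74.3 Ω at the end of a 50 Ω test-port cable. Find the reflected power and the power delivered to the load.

P_reflected ≈ 3.2 W; P_delivered ≈ 80.6 W

Γ = (74.3 − 50)/(74.3 + 50) = 0.195
|Γ|² = 0.0382
P_refl = |Γ|²·P_inc = 3.2 W, P_del = (1 − |Γ|²)·P_inc = 80.6 W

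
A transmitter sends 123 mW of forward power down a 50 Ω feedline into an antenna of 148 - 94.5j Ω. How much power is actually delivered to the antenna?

|Γ| = |(98 − j94.5)/(198 − j94.5)| = 0.621
|Γ|² = 0.385
P_refl = |Γ|²·P_inc = 47.4 mW, P_del = (1 − |Γ|²)·P_inc = 75.6 mW

P_delivered ≈ 75.6 mW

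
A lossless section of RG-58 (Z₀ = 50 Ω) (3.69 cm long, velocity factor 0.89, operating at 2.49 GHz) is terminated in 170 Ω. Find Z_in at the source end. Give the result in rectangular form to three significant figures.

Z_in ≈ 20.5 + j29.5 Ω

λ = v/f = 0.89·c / 2.49 GHz = 0.107 m
βl = 2π·l/λ = 2π × 0.344 = 124°
tan(βl) = tan(124°) = -1.49
Z_in = Z_0·(Z_L + jZ_0·tanβl)/(Z_0 + jZ_L·tanβl)
     = 50·(170 − j74.5)/(50 − j253)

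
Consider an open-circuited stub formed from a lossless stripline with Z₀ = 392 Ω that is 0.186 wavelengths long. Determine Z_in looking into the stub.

Z_in ≈ −j167 Ω

βl = 2π × 0.186 = 67°
tan(βl) = 2.35
For an open-circuited stub, Z_in = −jZ_0·cot(βl) = −jZ_0/tan(βl)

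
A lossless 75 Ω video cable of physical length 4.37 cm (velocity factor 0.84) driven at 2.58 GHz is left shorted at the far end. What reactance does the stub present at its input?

λ = v/f = 0.84·c / 2.58 GHz = 0.0977 m
βl = 2π·l/λ = 2π × 0.447 = 161°
tan(βl) = -0.343
For a shorted stub, Z_in = jZ_0·tan(βl)

X_in ≈ -25.7 Ω (capacitive)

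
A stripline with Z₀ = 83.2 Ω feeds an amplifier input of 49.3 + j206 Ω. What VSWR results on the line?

VSWR ≈ 12.5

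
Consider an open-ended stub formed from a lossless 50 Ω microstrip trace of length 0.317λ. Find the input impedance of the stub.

βl = 2π × 0.317 = 114°
tan(βl) = -2.23
For an open-ended stub, Z_in = −jZ_0·cot(βl) = −jZ_0/tan(βl)

Z_in ≈ +j22.4 Ω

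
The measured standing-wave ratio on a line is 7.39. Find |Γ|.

|Γ| = (S − 1)/(S + 1) = (7.39 − 1)/(7.39 + 1) = 6.39/8.39

|Γ| ≈ 0.762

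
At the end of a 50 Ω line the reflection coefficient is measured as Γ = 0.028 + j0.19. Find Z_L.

Z_L = Z_0·(1 + Γ)/(1 − Γ) = 50·(1.03 + j0.19)/(0.972 − j0.19)

Z_L ≈ 49.1 + j19.4 Ω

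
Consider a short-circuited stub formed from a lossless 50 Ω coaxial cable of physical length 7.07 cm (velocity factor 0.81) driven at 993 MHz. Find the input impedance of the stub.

λ = v/f = 0.81·c / 993 MHz = 0.245 m
βl = 2π·l/λ = 2π × 0.289 = 104°
tan(βl) = -4.01
For a short-circuited stub, Z_in = jZ_0·tan(βl)

Z_in ≈ −j200 Ω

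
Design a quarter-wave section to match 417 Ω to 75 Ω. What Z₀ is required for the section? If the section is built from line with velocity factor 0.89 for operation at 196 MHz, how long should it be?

Z_qwt = √(Z_0·R_L) = √(75 × 417) = √31280
λ = 0.89·c/f = 1.36 m, so l = λ/4 = 0.341 m

Z_qwt ≈ 177 Ω; length ≈ 34.1 cm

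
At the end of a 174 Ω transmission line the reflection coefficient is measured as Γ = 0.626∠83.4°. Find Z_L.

Z_L ≈ 84.8 + j173 Ω

Z_L = Z_0·(1 + Γ)/(1 − Γ) = 174·(1.07 + j0.622)/(0.928 − j0.622)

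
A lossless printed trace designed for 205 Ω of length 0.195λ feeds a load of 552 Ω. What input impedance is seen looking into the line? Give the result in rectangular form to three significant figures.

βl = 2π × 0.195 = 70.2°
tan(βl) = tan(70.2°) = 2.78
Z_in = Z_0·(Z_L + jZ_0·tanβl)/(Z_0 + jZ_L·tanβl)
     = 205·(552 + j569)/(205 + j1530)

Z_in ≈ 84.5 − j62.5 Ω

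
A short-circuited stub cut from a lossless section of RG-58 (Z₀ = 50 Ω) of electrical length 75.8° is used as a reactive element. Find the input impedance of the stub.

Z_in ≈ +j198 Ω

tan(βl) = 3.95
For a short-circuited stub, Z_in = jZ_0·tan(βl)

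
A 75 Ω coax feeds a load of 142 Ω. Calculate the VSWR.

VSWR ≈ 1.89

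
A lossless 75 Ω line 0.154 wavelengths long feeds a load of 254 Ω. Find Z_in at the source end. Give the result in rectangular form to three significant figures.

βl = 2π × 0.154 = 55.4°
tan(βl) = tan(55.4°) = 1.45
Z_in = Z_0·(Z_L + jZ_0·tanβl)/(Z_0 + jZ_L·tanβl)
     = 75·(254 + j109)/(75 + j369)

Z_in ≈ 31.4 − j45.3 Ω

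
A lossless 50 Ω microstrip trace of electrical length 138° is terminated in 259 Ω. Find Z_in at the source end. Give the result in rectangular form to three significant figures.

tan(βl) = tan(138°) = -0.9
Z_in = Z_0·(Z_L + jZ_0·tanβl)/(Z_0 + jZ_L·tanβl)
     = 50·(259 − j45)/(50 − j233)

Z_in ≈ 20.6 + j51.1 Ω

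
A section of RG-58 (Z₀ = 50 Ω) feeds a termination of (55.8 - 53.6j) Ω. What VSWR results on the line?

VSWR ≈ 2.67

Γ = (Z_L − Z_0)/(Z_L + Z_0) = (5.8 − j53.6)/(105.8 − j53.6)
|Γ| = 53.9/119 = 0.455
VSWR = (1 + |Γ|)/(1 − |Γ|) = 1.45/0.545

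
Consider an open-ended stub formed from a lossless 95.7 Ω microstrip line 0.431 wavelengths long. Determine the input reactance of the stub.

X_in ≈ 207 Ω (inductive)

βl = 2π × 0.431 = 155°
tan(βl) = -0.463
For an open-ended stub, Z_in = −jZ_0·cot(βl) = −jZ_0/tan(βl)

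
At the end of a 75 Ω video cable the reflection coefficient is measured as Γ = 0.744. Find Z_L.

Z_L ≈ 511 Ω

Z_L = Z_0·(1 + Γ)/(1 − Γ) = 75·(1.74)/(0.256)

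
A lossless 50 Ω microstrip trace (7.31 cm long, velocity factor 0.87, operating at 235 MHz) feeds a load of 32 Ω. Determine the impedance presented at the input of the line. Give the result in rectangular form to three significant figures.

Z_in ≈ 35.4 + j12 Ω

λ = v/f = 0.87·c / 235 MHz = 1.11 m
βl = 2π·l/λ = 2π × 0.0658 = 23.7°
tan(βl) = tan(23.7°) = 0.439
Z_in = Z_0·(Z_L + jZ_0·tanβl)/(Z_0 + jZ_L·tanβl)
     = 50·(32 + j21.9)/(50 + j14)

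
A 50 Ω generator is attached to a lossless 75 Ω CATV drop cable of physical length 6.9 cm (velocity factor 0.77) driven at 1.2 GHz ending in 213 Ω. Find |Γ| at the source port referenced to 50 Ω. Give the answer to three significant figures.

λ = v/f = 0.77·c / 1.2 GHz = 0.193 m
βl = 2π·l/λ = 2π × 0.358 = 129°
tan(βl) = -1.23
Z_in = Z_0·(Z_L + jZ_0·tanβl)/(Z_0 + jZ_L·tanβl) = 40.5 + j49.3 Ω
Γ_s = (Z_in − Z_s)/(Z_in + Z_s) = (-9.53 + j49.3)/(90.5 + j49.3), |Γ_s| = 0.487

|Γ| ≈ 0.487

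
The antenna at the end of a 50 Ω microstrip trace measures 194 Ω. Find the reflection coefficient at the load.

Γ = (Z_L − Z_0)/(Z_L + Z_0) = (194 − 50)/(194 + 50) = 144/244

Γ = 0.59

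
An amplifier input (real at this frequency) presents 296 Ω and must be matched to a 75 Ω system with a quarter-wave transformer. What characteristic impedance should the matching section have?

Z_qwt ≈ 149 Ω

Z_qwt = √(Z_0·R_L) = √(75 × 296) = √22200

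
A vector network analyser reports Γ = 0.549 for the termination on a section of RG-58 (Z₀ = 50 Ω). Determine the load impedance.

Z_L ≈ 172 Ω

Z_L = Z_0·(1 + Γ)/(1 − Γ) = 50·(1.55)/(0.451)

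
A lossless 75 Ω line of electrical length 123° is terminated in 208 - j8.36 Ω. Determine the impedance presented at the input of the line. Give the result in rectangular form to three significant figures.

tan(βl) = tan(123°) = -1.54
Z_in = Z_0·(Z_L + jZ_0·tanβl)/(Z_0 + jZ_L·tanβl)
     = 75·(208 − j124)/(62.1 − j320)

Z_in ≈ 37.1 + j41.5 Ω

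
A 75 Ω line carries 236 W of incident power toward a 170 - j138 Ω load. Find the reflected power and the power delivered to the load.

|Γ| = |(95 − j138)/(245 − j138)| = 0.596
|Γ|² = 0.355
P_refl = |Γ|²·P_inc = 83.8 W, P_del = (1 − |Γ|²)·P_inc = 152 W

P_reflected ≈ 83.8 W; P_delivered ≈ 152 W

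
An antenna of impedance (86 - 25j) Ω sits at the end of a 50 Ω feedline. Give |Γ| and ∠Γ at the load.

Γ ≈ 0.317 ∠ -24.4°

Γ = (Z_L − Z_0)/(Z_L + Z_0) = (36 − j25)/(136 − j25)
|Γ| = 43.8/138 = 0.317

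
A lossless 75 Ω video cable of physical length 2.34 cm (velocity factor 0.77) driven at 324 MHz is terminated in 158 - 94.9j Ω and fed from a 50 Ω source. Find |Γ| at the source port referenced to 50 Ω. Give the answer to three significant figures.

λ = v/f = 0.77·c / 324 MHz = 0.713 m
βl = 2π·l/λ = 2π × 0.0328 = 11.8°
tan(βl) = 0.209
Z_in = Z_0·(Z_L + jZ_0·tanβl)/(Z_0 + jZ_L·tanβl) = 91.9 − j94.7 Ω
Γ_s = (Z_in − Z_s)/(Z_in + Z_s) = (41.9 − j94.7)/(142 − j94.7), |Γ_s| = 0.607

|Γ| ≈ 0.607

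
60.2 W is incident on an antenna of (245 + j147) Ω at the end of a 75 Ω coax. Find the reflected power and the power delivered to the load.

P_reflected ≈ 24.5 W; P_delivered ≈ 35.7 W

|Γ| = |(170 + j147)/(320 + j147)| = 0.638
|Γ|² = 0.407
P_refl = |Γ|²·P_inc = 24.5 W, P_del = (1 − |Γ|²)·P_inc = 35.7 W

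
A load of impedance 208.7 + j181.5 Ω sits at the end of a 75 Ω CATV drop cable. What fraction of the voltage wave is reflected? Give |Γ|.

|Γ| ≈ 0.669

Γ = (Z_L − Z_0)/(Z_L + Z_0) = (133.7 + j181.5)/(283.7 + j181.5)
|Γ| = 225/337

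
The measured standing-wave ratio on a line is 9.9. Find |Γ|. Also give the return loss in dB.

|Γ| = (S − 1)/(S + 1) = (9.9 − 1)/(9.9 + 1) = 8.9/10.9
RL = −20·log₁₀|Γ| = −20·log₁₀(0.817)

|Γ| ≈ 0.817; return loss ≈ 1.76 dB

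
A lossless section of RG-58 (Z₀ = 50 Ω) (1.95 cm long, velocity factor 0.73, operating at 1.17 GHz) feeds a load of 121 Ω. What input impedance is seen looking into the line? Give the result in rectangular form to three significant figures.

λ = v/f = 0.73·c / 1.17 GHz = 0.187 m
βl = 2π·l/λ = 2π × 0.104 = 37.5°
tan(βl) = tan(37.5°) = 0.767
Z_in = Z_0·(Z_L + jZ_0·tanβl)/(Z_0 + jZ_L·tanβl)
     = 50·(121 + j38.4)/(50 + j92.9)

Z_in ≈ 43.2 − j41.9 Ω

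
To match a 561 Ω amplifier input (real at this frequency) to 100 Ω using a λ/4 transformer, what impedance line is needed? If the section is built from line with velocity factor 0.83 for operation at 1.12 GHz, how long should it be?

Z_qwt = √(Z_0·R_L) = √(100 × 561) = √56100
λ = 0.83·c/f = 0.222 m, so l = λ/4 = 0.0556 m

Z_qwt ≈ 237 Ω; length ≈ 5.56 cm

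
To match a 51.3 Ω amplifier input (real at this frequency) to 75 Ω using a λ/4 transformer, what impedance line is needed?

Z_qwt = √(Z_0·R_L) = √(75 × 51.3) = √3848

Z_qwt ≈ 62 Ω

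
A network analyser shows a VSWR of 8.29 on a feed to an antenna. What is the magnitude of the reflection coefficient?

|Γ| = (S − 1)/(S + 1) = (8.29 − 1)/(8.29 + 1) = 7.29/9.29

|Γ| ≈ 0.785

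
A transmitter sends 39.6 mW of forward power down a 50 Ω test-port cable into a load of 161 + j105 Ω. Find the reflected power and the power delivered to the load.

|Γ| = |(111 + j105)/(211 + j105)| = 0.648
|Γ|² = 0.42
P_refl = |Γ|²·P_inc = 16.6 mW, P_del = (1 − |Γ|²)·P_inc = 23 mW

P_reflected ≈ 16.6 mW; P_delivered ≈ 23 mW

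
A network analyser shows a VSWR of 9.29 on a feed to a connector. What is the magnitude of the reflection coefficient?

|Γ| ≈ 0.806

|Γ| = (S − 1)/(S + 1) = (9.29 − 1)/(9.29 + 1) = 8.29/10.3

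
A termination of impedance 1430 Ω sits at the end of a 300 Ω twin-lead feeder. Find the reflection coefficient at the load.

Γ = 0.653

Γ = (Z_L − Z_0)/(Z_L + Z_0) = (1430 − 300)/(1430 + 300) = 1130/1730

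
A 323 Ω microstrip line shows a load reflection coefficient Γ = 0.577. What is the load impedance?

Z_L = Z_0·(1 + Γ)/(1 − Γ) = 323·(1.58)/(0.423)

Z_L ≈ 1200 Ω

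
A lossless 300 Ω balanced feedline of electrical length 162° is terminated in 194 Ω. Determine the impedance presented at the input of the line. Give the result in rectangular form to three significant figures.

Z_in ≈ 205 − j54.3 Ω

tan(βl) = tan(162°) = -0.325
Z_in = Z_0·(Z_L + jZ_0·tanβl)/(Z_0 + jZ_L·tanβl)
     = 300·(194 − j97.5)/(300 − j63)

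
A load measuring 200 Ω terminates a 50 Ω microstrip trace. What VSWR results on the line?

Γ = (200 − 50)/(200 + 50) = 0.6
VSWR = (1 + 0.6)/(1 − 0.6)

VSWR ≈ 4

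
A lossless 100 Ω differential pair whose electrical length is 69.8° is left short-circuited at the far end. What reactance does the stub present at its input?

X_in ≈ 272 Ω (inductive)

tan(βl) = 2.72
For a short-circuited stub, Z_in = jZ_0·tan(βl)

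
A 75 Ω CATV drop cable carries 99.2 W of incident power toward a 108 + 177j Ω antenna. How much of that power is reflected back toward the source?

P_reflected ≈ 49.6 W

|Γ| = |(33 + j177)/(183 + j177)| = 0.707
|Γ|² = 0.5
P_refl = |Γ|²·P_inc = 49.6 W, P_del = (1 − |Γ|²)·P_inc = 49.6 W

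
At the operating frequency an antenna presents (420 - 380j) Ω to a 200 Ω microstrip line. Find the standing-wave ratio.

Γ = (Z_L − Z_0)/(Z_L + Z_0) = (220 − j380)/(620 − j380)
|Γ| = 439/727 = 0.604
VSWR = (1 + |Γ|)/(1 − |Γ|) = 1.6/0.396

VSWR ≈ 4.05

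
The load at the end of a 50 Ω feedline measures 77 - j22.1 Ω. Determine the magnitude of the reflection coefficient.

Γ = (Z_L − Z_0)/(Z_L + Z_0) = (27 − j22.1)/(127 − j22.1)
|Γ| = 34.9/129

|Γ| ≈ 0.271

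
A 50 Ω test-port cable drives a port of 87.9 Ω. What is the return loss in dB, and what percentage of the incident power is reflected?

Γ = (87.9 − 50)/(87.9 + 50) = 0.275
RL = −20·log₁₀(0.275) = 11.2 dB
P_refl/P_inc = |Γ|² = 0.0755

RL ≈ 11.2 dB; 7.55% of incident power reflected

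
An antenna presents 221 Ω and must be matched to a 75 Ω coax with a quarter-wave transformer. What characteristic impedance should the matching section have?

Z_qwt = √(Z_0·R_L) = √(75 × 221) = √16580

Z_qwt ≈ 129 Ω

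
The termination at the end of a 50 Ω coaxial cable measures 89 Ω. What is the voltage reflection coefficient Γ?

Γ = 0.281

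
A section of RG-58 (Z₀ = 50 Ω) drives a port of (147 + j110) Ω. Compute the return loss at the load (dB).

RL ≈ 3.74 dB

Γ = (97 + j110)/(197 + j110), |Γ| = 0.65
RL = −20·log₁₀|Γ| = −20·log₁₀(0.65)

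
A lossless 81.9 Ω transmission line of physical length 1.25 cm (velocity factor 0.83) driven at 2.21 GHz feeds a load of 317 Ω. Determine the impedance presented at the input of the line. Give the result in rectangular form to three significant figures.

Z_in ≈ 46.9 − j83.3 Ω

λ = v/f = 0.83·c / 2.21 GHz = 0.113 m
βl = 2π·l/λ = 2π × 0.111 = 39.9°
tan(βl) = tan(39.9°) = 0.837
Z_in = Z_0·(Z_L + jZ_0·tanβl)/(Z_0 + jZ_L·tanβl)
     = 81.9·(317 + j68.6)/(81.9 + j265)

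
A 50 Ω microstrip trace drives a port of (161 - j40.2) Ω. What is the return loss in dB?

Γ = (111 − j40.2)/(211 − j40.2), |Γ| = 0.55
RL = −20·log₁₀|Γ| = −20·log₁₀(0.55)

RL ≈ 5.2 dB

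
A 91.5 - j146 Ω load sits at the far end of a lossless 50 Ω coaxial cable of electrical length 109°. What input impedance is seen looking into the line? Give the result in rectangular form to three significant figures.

tan(βl) = tan(109°) = -2.9
Z_in = Z_0·(Z_L + jZ_0·tanβl)/(Z_0 + jZ_L·tanβl)
     = 50·(91.5 − j291)/(-374 − j266)

Z_in ≈ 10.3 + j31.6 Ω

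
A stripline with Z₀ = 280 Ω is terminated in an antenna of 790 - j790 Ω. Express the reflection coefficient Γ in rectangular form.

Γ = (Z_L − Z_0)/(Z_L + Z_0) = (510 − j790)/(1070 − j790)

Γ ≈ 0.661 − j0.25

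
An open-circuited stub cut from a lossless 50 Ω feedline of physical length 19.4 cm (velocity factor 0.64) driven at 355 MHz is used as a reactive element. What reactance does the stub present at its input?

X_in ≈ 40.7 Ω (inductive)

λ = v/f = 0.64·c / 355 MHz = 0.541 m
βl = 2π·l/λ = 2π × 0.359 = 129°
tan(βl) = -1.23
For an open-circuited stub, Z_in = −jZ_0·cot(βl) = −jZ_0/tan(βl)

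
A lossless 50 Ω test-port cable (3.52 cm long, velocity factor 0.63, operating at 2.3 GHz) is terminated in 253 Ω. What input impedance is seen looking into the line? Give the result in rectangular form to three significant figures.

λ = v/f = 0.63·c / 2.3 GHz = 0.0822 m
βl = 2π·l/λ = 2π × 0.428 = 154°
tan(βl) = tan(154°) = -0.483
Z_in = Z_0·(Z_L + jZ_0·tanβl)/(Z_0 + jZ_L·tanβl)
     = 50·(253 − j24.2)/(50 − j122)

Z_in ≈ 44.7 + j85.2 Ω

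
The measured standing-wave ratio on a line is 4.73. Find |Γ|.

|Γ| = (S − 1)/(S + 1) = (4.73 − 1)/(4.73 + 1) = 3.73/5.73

|Γ| ≈ 0.651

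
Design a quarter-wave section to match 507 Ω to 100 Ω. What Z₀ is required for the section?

Z_qwt ≈ 225 Ω

Z_qwt = √(Z_0·R_L) = √(100 × 507) = √50700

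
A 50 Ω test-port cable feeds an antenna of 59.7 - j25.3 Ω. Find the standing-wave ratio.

VSWR ≈ 1.63

Γ = (Z_L − Z_0)/(Z_L + Z_0) = (9.7 − j25.3)/(109.7 − j25.3)
|Γ| = 27.1/113 = 0.241
VSWR = (1 + |Γ|)/(1 − |Γ|) = 1.24/0.759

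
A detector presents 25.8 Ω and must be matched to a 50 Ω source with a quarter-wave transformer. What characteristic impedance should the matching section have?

Z_qwt ≈ 35.9 Ω

Z_qwt = √(Z_0·R_L) = √(50 × 25.8) = √1290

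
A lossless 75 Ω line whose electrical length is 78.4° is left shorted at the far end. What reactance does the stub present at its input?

X_in ≈ 365 Ω (inductive)

tan(βl) = 4.87
For a shorted stub, Z_in = jZ_0·tan(βl)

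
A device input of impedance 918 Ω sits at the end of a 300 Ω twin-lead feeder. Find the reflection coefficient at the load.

Γ = 0.507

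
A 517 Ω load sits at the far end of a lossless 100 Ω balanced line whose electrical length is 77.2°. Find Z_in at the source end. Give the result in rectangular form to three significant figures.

tan(βl) = tan(77.2°) = 4.4
Z_in = Z_0·(Z_L + jZ_0·tanβl)/(Z_0 + jZ_L·tanβl)
     = 100·(517 + j440)/(100 + j2280)

Z_in ≈ 20.3 − j21.8 Ω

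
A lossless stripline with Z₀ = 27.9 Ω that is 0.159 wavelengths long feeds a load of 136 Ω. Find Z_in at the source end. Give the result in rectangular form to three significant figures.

βl = 2π × 0.159 = 57.2°
tan(βl) = tan(57.2°) = 1.55
Z_in = Z_0·(Z_L + jZ_0·tanβl)/(Z_0 + jZ_L·tanβl)
     = 27.9·(136 + j43.4)/(27.9 + j211)

Z_in ≈ 7.95 − j16.9 Ω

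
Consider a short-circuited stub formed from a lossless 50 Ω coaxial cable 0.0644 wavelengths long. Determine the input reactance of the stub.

βl = 2π × 0.0644 = 23.2°
tan(βl) = 0.428
For a short-circuited stub, Z_in = jZ_0·tan(βl)

X_in ≈ 21.4 Ω (inductive)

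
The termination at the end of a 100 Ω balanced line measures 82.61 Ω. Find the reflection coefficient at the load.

Γ = -0.0952

Γ = (Z_L − Z_0)/(Z_L + Z_0) = (82.61 − 100)/(82.61 + 100) = -17.39/182.6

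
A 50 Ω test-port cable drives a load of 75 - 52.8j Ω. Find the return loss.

Γ = (25 − j52.8)/(125 − j52.8), |Γ| = 0.431
RL = −20·log₁₀|Γ| = −20·log₁₀(0.431)

RL ≈ 7.32 dB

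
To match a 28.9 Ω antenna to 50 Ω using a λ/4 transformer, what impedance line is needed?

Z_qwt ≈ 38 Ω

Z_qwt = √(Z_0·R_L) = √(50 × 28.9) = √1445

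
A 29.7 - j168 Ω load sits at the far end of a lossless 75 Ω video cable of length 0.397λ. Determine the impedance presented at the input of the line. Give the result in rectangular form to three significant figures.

βl = 2π × 0.397 = 143°
tan(βl) = tan(143°) = -0.756
Z_in = Z_0·(Z_L + jZ_0·tanβl)/(Z_0 + jZ_L·tanβl)
     = 75·(29.7 − j225)/(-52 − j22.4)

Z_in ≈ 81.9 + j289 Ω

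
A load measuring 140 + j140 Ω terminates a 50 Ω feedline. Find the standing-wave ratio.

VSWR ≈ 5.78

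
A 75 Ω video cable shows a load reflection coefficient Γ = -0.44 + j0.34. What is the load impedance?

Z_L = Z_0·(1 + Γ)/(1 − Γ) = 75·(0.56 + j0.34)/(1.44 − j0.34)

Z_L ≈ 23.7 + j23.3 Ω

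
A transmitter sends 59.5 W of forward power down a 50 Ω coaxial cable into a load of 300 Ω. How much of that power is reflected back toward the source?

Γ = (300 − 50)/(300 + 50) = 0.714
|Γ|² = 0.51
P_refl = |Γ|²·P_inc = 30.4 W, P_del = (1 − |Γ|²)·P_inc = 29.1 W

P_reflected ≈ 30.4 W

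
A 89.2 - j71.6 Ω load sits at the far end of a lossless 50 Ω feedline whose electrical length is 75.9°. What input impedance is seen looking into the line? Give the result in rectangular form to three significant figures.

Z_in ≈ 15.8 + j2.31 Ω

tan(βl) = tan(75.9°) = 3.98
Z_in = Z_0·(Z_L + jZ_0·tanβl)/(Z_0 + jZ_L·tanβl)
     = 50·(89.2 + j127)/(335 + j355)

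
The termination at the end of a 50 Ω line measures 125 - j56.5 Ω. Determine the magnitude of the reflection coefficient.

|Γ| ≈ 0.511

Γ = (Z_L − Z_0)/(Z_L + Z_0) = (75 − j56.5)/(175 − j56.5)
|Γ| = 93.9/184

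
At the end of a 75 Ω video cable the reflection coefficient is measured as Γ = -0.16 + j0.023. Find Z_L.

Z_L = Z_0·(1 + Γ)/(1 − Γ) = 75·(0.84 + j0.023)/(1.16 − j0.023)

Z_L ≈ 54.3 + j2.56 Ω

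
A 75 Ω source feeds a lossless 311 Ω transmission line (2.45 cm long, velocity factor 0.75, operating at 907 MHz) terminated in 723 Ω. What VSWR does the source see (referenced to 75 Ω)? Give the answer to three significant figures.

VSWR ≈ 7.1

λ = v/f = 0.75·c / 907 MHz = 0.248 m
βl = 2π·l/λ = 2π × 0.0988 = 35.6°
tan(βl) = 0.715
Z_in = Z_0·(Z_L + jZ_0·tanβl)/(Z_0 + jZ_L·tanβl) = 290 − j260 Ω
Γ_s = (Z_in − Z_s)/(Z_in + Z_s) = (215 − j260)/(365 − j260), |Γ_s| = 0.753
VSWR = (1 + |Γ_s|)/(1 − |Γ_s|)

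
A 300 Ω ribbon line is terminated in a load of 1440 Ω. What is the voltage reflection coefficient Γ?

Γ = 0.655

Γ = (Z_L − Z_0)/(Z_L + Z_0) = (1440 − 300)/(1440 + 300) = 1140/1740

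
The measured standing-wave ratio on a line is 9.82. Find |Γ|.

|Γ| ≈ 0.815

|Γ| = (S − 1)/(S + 1) = (9.82 − 1)/(9.82 + 1) = 8.82/10.8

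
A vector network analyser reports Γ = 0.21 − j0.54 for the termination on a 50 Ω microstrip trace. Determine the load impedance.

Z_L = Z_0·(1 + Γ)/(1 − Γ) = 50·(1.21 − j0.54)/(0.79 + j0.54)

Z_L ≈ 36.3 − j59 Ω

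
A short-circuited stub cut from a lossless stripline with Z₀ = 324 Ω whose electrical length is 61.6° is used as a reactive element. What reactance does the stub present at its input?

tan(βl) = 1.85
For a short-circuited stub, Z_in = jZ_0·tan(βl)

X_in ≈ 599 Ω (inductive)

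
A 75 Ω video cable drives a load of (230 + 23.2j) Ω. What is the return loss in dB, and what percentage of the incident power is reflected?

Γ = (155 + j23.2)/(305 + j23.2), |Γ| = 0.512
RL = −20·log₁₀(0.512) = 5.81 dB
P_refl/P_inc = |Γ|² = 0.263

RL ≈ 5.81 dB; 26.3% of incident power reflected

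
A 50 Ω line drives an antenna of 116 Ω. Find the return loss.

Γ = (116 − 50)/(116 + 50) = 0.398
RL = −20·log₁₀|Γ| = −20·log₁₀(0.398)

RL ≈ 8.01 dB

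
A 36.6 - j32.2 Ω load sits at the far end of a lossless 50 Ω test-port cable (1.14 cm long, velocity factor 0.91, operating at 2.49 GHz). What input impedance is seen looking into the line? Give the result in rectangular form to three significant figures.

Z_in ≈ 22.8 − j4.5 Ω

λ = v/f = 0.91·c / 2.49 GHz = 0.11 m
βl = 2π·l/λ = 2π × 0.104 = 37.4°
tan(βl) = tan(37.4°) = 0.765
Z_in = Z_0·(Z_L + jZ_0·tanβl)/(Z_0 + jZ_L·tanβl)
     = 50·(36.6 + j6.07)/(74.6 + j28)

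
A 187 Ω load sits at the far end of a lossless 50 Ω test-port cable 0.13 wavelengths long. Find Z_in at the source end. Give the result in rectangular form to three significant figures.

βl = 2π × 0.13 = 46.8°
tan(βl) = tan(46.8°) = 1.06
Z_in = Z_0·(Z_L + jZ_0·tanβl)/(Z_0 + jZ_L·tanβl)
     = 50·(187 + j53.2)/(50 + j199)

Z_in ≈ 23.7 − j41 Ω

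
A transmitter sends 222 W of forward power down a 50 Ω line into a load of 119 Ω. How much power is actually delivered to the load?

Γ = (119 − 50)/(119 + 50) = 0.408
|Γ|² = 0.167
P_refl = |Γ|²·P_inc = 37 W, P_del = (1 − |Γ|²)·P_inc = 185 W

P_delivered ≈ 185 W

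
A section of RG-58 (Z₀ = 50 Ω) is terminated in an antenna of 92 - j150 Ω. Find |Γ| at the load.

|Γ| ≈ 0.754

Γ = (Z_L − Z_0)/(Z_L + Z_0) = (42 − j150)/(142 − j150)
|Γ| = 156/207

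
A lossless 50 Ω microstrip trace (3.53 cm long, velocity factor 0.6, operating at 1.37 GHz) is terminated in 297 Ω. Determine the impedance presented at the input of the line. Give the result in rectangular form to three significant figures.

Z_in ≈ 8.53 + j5.72 Ω

λ = v/f = 0.6·c / 1.37 GHz = 0.131 m
βl = 2π·l/λ = 2π × 0.269 = 96.7°
tan(βl) = tan(96.7°) = -8.48
Z_in = Z_0·(Z_L + jZ_0·tanβl)/(Z_0 + jZ_L·tanβl)
     = 50·(297 − j424)/(50 − j2520)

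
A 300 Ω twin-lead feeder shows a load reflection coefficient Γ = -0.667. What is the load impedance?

Z_L = Z_0·(1 + Γ)/(1 − Γ) = 300·(0.333)/(1.67)

Z_L ≈ 59.9 Ω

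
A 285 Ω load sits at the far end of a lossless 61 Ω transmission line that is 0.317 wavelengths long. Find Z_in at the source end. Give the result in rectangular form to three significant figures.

βl = 2π × 0.317 = 114°
tan(βl) = tan(114°) = -2.23
Z_in = Z_0·(Z_L + jZ_0·tanβl)/(Z_0 + jZ_L·tanβl)
     = 61·(285 − j136)/(61 − j637)

Z_in ≈ 15.5 + j25.8 Ω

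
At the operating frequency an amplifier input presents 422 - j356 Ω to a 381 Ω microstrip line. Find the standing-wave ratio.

Γ = (Z_L − Z_0)/(Z_L + Z_0) = (41 − j356)/(803 − j356)
|Γ| = 358/878 = 0.408
VSWR = (1 + |Γ|)/(1 − |Γ|) = 1.41/0.592

VSWR ≈ 2.38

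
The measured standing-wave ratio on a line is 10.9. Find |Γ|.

|Γ| ≈ 0.832

|Γ| = (S − 1)/(S + 1) = (10.9 − 1)/(10.9 + 1) = 9.9/11.9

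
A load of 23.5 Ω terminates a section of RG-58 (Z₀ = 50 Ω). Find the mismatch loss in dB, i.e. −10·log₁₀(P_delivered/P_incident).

mismatch loss ≈ 0.605 dB

Γ = (23.5 − 50)/(23.5 + 50) = -0.361
|Γ|² = 0.13, so P_del/P_inc = 1 − |Γ|² = 0.87
ML = −10·log₁₀(1 − |Γ|²)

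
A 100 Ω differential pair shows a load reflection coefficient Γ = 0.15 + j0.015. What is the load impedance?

Z_L = Z_0·(1 + Γ)/(1 − Γ) = 100·(1.15 + j0.015)/(0.85 − j0.015)

Z_L ≈ 135 + j4.15 Ω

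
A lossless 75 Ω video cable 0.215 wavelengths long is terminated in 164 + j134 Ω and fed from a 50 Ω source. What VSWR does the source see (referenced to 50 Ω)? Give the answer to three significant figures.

VSWR ≈ 3.22

βl = 2π × 0.215 = 77.4°
tan(βl) = 4.47
Z_in = Z_0·(Z_L + jZ_0·tanβl)/(Z_0 + jZ_L·tanβl) = 23.8 − j33.8 Ω
Γ_s = (Z_in − Z_s)/(Z_in + Z_s) = (-26.2 − j33.8)/(73.8 − j33.8), |Γ_s| = 0.526
VSWR = (1 + |Γ_s|)/(1 − |Γ_s|)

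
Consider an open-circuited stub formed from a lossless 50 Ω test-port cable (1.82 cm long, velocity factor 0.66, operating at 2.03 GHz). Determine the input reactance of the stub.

X_in ≈ -21 Ω (capacitive)

λ = v/f = 0.66·c / 2.03 GHz = 0.0975 m
βl = 2π·l/λ = 2π × 0.187 = 67.2°
tan(βl) = 2.38
For an open-circuited stub, Z_in = −jZ_0·cot(βl) = −jZ_0/tan(βl)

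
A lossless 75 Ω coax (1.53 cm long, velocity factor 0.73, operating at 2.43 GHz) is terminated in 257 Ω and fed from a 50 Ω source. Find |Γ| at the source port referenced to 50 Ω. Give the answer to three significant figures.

|Γ| ≈ 0.5

λ = v/f = 0.73·c / 2.43 GHz = 0.0901 m
βl = 2π·l/λ = 2π × 0.17 = 61.1°
tan(βl) = 1.81
Z_in = Z_0·(Z_L + jZ_0·tanβl)/(Z_0 + jZ_L·tanβl) = 27.8 − j36.9 Ω
Γ_s = (Z_in − Z_s)/(Z_in + Z_s) = (-22.2 − j36.9)/(77.8 − j36.9), |Γ_s| = 0.5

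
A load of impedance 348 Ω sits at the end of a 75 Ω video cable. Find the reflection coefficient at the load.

Γ = 0.645

Γ = (Z_L − Z_0)/(Z_L + Z_0) = (348 − 75)/(348 + 75) = 273/423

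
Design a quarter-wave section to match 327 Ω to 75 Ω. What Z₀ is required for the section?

Z_qwt ≈ 157 Ω

Z_qwt = √(Z_0·R_L) = √(75 × 327) = √24520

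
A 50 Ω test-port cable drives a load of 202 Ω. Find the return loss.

RL ≈ 4.39 dB

Γ = (202 − 50)/(202 + 50) = 0.603
RL = −20·log₁₀|Γ| = −20·log₁₀(0.603)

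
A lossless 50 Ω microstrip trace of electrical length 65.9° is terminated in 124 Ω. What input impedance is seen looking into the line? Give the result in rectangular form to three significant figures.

Z_in ≈ 23.4 − j18.1 Ω

tan(βl) = tan(65.9°) = 2.24
Z_in = Z_0·(Z_L + jZ_0·tanβl)/(Z_0 + jZ_L·tanβl)
     = 50·(124 + j112)/(50 + j277)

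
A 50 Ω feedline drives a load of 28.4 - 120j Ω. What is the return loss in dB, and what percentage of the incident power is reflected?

RL ≈ 1.41 dB; 72.4% of incident power reflected

Γ = (-21.6 − j120)/(78.4 − j120), |Γ| = 0.851
RL = −20·log₁₀(0.851) = 1.41 dB
P_refl/P_inc = |Γ|² = 0.724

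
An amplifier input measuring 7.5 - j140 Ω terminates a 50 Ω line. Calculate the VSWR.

VSWR ≈ 59.1

Γ = (Z_L − Z_0)/(Z_L + Z_0) = (-42.5 − j140)/(57.5 − j140)
|Γ| = 146/151 = 0.967
VSWR = (1 + |Γ|)/(1 − |Γ|) = 1.97/0.0333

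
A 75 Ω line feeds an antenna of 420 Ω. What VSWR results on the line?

VSWR ≈ 5.6

Γ = (420 − 75)/(420 + 75) = 0.697
VSWR = (1 + 0.697)/(1 − 0.697)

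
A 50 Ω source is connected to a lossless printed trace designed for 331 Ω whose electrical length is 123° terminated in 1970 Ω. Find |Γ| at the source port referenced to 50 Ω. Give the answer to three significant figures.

|Γ| ≈ 0.857

tan(βl) = -1.54
Z_in = Z_0·(Z_L + jZ_0·tanβl)/(Z_0 + jZ_L·tanβl) = 78.1 + j206 Ω
Γ_s = (Z_in − Z_s)/(Z_in + Z_s) = (28.1 + j206)/(128 + j206), |Γ_s| = 0.857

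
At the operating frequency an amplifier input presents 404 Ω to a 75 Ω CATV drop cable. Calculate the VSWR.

VSWR ≈ 5.39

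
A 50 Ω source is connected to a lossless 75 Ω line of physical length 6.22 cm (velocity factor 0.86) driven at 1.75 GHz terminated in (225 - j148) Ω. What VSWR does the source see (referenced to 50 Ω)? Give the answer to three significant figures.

VSWR ≈ 6.23

λ = v/f = 0.86·c / 1.75 GHz = 0.147 m
βl = 2π·l/λ = 2π × 0.422 = 152°
tan(βl) = -0.534
Z_in = Z_0·(Z_L + jZ_0·tanβl)/(Z_0 + jZ_L·tanβl) = 112 + j144 Ω
Γ_s = (Z_in − Z_s)/(Z_in + Z_s) = (62.4 + j144)/(162 + j144), |Γ_s| = 0.723
VSWR = (1 + |Γ_s|)/(1 − |Γ_s|)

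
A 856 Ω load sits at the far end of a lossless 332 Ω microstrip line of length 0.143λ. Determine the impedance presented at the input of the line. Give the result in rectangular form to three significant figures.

βl = 2π × 0.143 = 51.5°
tan(βl) = tan(51.5°) = 1.26
Z_in = Z_0·(Z_L + jZ_0·tanβl)/(Z_0 + jZ_L·tanβl)
     = 332·(856 + j417)/(332 + j1080)

Z_in ≈ 192 − j205 Ω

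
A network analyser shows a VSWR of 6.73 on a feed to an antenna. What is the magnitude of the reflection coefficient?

|Γ| = (S − 1)/(S + 1) = (6.73 − 1)/(6.73 + 1) = 5.73/7.73

|Γ| ≈ 0.741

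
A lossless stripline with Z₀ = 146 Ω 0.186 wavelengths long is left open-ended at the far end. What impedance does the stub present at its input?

Z_in ≈ −j62.1 Ω

βl = 2π × 0.186 = 67°
tan(βl) = 2.35
For an open-ended stub, Z_in = −jZ_0·cot(βl) = −jZ_0/tan(βl)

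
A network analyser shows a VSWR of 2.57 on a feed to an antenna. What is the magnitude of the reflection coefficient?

|Γ| ≈ 0.44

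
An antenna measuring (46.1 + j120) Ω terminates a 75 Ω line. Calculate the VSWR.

VSWR ≈ 6.25

Γ = (Z_L − Z_0)/(Z_L + Z_0) = (-28.9 + j120)/(121.1 + j120)
|Γ| = 123/170 = 0.724
VSWR = (1 + |Γ|)/(1 − |Γ|) = 1.72/0.276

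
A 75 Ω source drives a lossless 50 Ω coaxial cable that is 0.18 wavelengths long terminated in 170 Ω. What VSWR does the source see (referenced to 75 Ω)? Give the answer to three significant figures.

βl = 2π × 0.18 = 64.8°
tan(βl) = 2.13
Z_in = Z_0·(Z_L + jZ_0·tanβl)/(Z_0 + jZ_L·tanβl) = 17.6 − j21.1 Ω
Γ_s = (Z_in − Z_s)/(Z_in + Z_s) = (-57.4 − j21.1)/(92.6 − j21.1), |Γ_s| = 0.643
VSWR = (1 + |Γ_s|)/(1 − |Γ_s|)

VSWR ≈ 4.61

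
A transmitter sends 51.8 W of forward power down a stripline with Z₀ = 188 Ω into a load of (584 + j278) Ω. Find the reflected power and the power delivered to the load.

P_reflected ≈ 18 W; P_delivered ≈ 33.8 W

|Γ| = |(396 + j278)/(772 + j278)| = 0.59
|Γ|² = 0.348
P_refl = |Γ|²·P_inc = 18 W, P_del = (1 − |Γ|²)·P_inc = 33.8 W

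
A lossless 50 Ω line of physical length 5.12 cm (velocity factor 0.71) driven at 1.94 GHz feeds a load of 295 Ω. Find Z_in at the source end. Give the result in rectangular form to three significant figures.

Z_in ≈ 118 + j139 Ω

λ = v/f = 0.71·c / 1.94 GHz = 0.11 m
βl = 2π·l/λ = 2π × 0.466 = 168°
tan(βl) = tan(168°) = -0.215
Z_in = Z_0·(Z_L + jZ_0·tanβl)/(Z_0 + jZ_L·tanβl)
     = 50·(295 − j10.7)/(50 − j63.4)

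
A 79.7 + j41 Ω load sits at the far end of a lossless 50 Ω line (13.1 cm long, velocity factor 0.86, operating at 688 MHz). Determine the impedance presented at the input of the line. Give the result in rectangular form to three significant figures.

Z_in ≈ 24.6 + j12.2 Ω

λ = v/f = 0.86·c / 688 MHz = 0.375 m
βl = 2π·l/λ = 2π × 0.349 = 126°
tan(βl) = tan(126°) = -1.39
Z_in = Z_0·(Z_L + jZ_0·tanβl)/(Z_0 + jZ_L·tanβl)
     = 50·(79.7 − j28.4)/(107 − j111)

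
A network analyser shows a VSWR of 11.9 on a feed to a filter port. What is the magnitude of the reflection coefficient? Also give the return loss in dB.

|Γ| = (S − 1)/(S + 1) = (11.9 − 1)/(11.9 + 1) = 10.9/12.9
RL = −20·log₁₀|Γ| = −20·log₁₀(0.845)

|Γ| ≈ 0.845; return loss ≈ 1.46 dB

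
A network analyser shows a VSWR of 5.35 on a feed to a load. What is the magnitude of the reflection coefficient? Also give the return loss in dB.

|Γ| ≈ 0.685; return loss ≈ 3.29 dB

|Γ| = (S − 1)/(S + 1) = (5.35 − 1)/(5.35 + 1) = 4.35/6.35
RL = −20·log₁₀|Γ| = −20·log₁₀(0.685)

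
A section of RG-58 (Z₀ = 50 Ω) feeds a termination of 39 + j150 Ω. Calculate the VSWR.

VSWR ≈ 13.5

Γ = (Z_L − Z_0)/(Z_L + Z_0) = (-11 + j150)/(89 + j150)
|Γ| = 150/174 = 0.862
VSWR = (1 + |Γ|)/(1 − |Γ|) = 1.86/0.138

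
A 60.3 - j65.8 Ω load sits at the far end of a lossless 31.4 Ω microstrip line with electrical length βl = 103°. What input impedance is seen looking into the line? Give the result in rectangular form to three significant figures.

tan(βl) = tan(103°) = -4.33
Z_in = Z_0·(Z_L + jZ_0·tanβl)/(Z_0 + jZ_L·tanβl)
     = 31.4·(60.3 − j202)/(-254 − j261)

Z_in ≈ 8.86 + j15.9 Ω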